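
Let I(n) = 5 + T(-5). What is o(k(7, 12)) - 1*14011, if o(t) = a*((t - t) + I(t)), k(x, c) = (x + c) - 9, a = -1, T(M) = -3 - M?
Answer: -14018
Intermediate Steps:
k(x, c) = -9 + c + x (k(x, c) = (c + x) - 9 = -9 + c + x)
I(n) = 7 (I(n) = 5 + (-3 - 1*(-5)) = 5 + (-3 + 5) = 5 + 2 = 7)
o(t) = -7 (o(t) = -((t - t) + 7) = -(0 + 7) = -1*7 = -7)
o(k(7, 12)) - 1*14011 = -7 - 1*14011 = -7 - 14011 = -14018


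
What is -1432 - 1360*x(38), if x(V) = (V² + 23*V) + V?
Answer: -3205592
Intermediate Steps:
x(V) = V² + 24*V
-1432 - 1360*x(38) = -1432 - 51680*(24 + 38) = -1432 - 51680*62 = -1432 - 1360*2356 = -1432 - 3204160 = -3205592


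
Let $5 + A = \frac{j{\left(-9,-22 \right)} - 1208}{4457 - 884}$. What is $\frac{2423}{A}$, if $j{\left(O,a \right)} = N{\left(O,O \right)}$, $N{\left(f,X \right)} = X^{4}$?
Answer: $- \frac{8657379}{12512} \approx -691.93$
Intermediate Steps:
$j{\left(O,a \right)} = O^{4}$
$A = - \frac{12512}{3573}$ ($A = -5 + \frac{\left(-9\right)^{4} - 1208}{4457 - 884} = -5 + \frac{6561 - 1208}{3573} = -5 + 5353 \cdot \frac{1}{3573} = -5 + \frac{5353}{3573} = - \frac{12512}{3573} \approx -3.5018$)
$\frac{2423}{A} = \frac{2423}{- \frac{12512}{3573}} = 2423 \left(- \frac{3573}{12512}\right) = - \frac{8657379}{12512}$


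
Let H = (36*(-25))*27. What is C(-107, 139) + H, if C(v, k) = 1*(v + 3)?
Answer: -24404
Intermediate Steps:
C(v, k) = 3 + v (C(v, k) = 1*(3 + v) = 3 + v)
H = -24300 (H = -900*27 = -24300)
C(-107, 139) + H = (3 - 107) - 24300 = -104 - 24300 = -24404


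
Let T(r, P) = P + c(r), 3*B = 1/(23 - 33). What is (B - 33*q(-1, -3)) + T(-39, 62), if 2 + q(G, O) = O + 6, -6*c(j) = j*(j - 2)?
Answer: -3563/15 ≈ -237.53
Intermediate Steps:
c(j) = -j*(-2 + j)/6 (c(j) = -j*(j - 2)/6 = -j*(-2 + j)/6)
q(G, O) = 4 + O (q(G, O) = -2 + (O + 6) = -2 + (6 + O) = 4 + O)
B = -1/30 (B = 1/(3*(23 - 33)) = (⅓)/(-10) = (⅓)*(-⅒) = -1/30 ≈ -0.033333)
T(r, P) = P + r*(2 - r)/6
(B - 33*q(-1, -3)) + T(-39, 62) = (-1/30 - 33*(4 - 3)) + (62 - ⅙*(-39)*(-2 - 39)) = (-1/30 - 33*1) + (62 - ⅙*(-39)*(-41)) = (-1/30 - 33) + (62 - 533/2) = -991/30 - 409/2 = -3563/15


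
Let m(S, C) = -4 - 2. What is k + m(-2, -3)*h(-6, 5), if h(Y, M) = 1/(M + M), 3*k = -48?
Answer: -83/5 ≈ -16.600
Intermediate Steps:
k = -16 (k = (⅓)*(-48) = -16)
h(Y, M) = 1/(2*M)
m(S, C) = -6
k + m(-2, -3)*h(-6, 5) = -16 - 3/5 = -16 - 6*⅒ = -16 - ⅗ = -83/5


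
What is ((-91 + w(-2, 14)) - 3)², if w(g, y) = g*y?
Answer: 14884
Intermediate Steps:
((-91 + w(-2, 14)) - 3)² = ((-91 - 2*14) - 3)² = ((-91 - 28) - 3)² = (-119 - 3)² = (-122)² = 14884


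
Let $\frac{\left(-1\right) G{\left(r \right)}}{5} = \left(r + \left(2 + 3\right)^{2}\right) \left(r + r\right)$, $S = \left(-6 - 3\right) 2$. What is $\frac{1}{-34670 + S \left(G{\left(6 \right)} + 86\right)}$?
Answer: $- \frac{1}{2738} \approx -0.00036523$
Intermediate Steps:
$S = -18$ ($S = \left(-9\right) 2 = -18$)
$G{\left(r \right)} = - 10 r \left(25 + r\right)$ ($G{\left(r \right)} = - 5 \left(r + \left(2 + 3\right)^{2}\right) \left(r + r\right) = - 5 \left(r + 5^{2}\right) 2 r = - 5 \left(r + 25\right) 2 r = - 5 \left(25 + r\right) 2 r = - 5 \cdot 2 r \left(25 + r\right) = - 10 r \left(25 + r\right)$)
$\frac{1}{-34670 + S \left(G{\left(6 \right)} + 86\right)} = \frac{1}{-34670 - 18 \left(\left(-10\right) 6 \left(25 + 6\right) + 86\right)} = \frac{1}{-34670 - 18 \left(\left(-10\right) 6 \cdot 31 + 86\right)} = \frac{1}{-34670 - 18 \left(-1860 + 86\right)} = \frac{1}{-34670 - -31932} = \frac{1}{-34670 + 31932} = \frac{1}{-2738} = - \frac{1}{2738}$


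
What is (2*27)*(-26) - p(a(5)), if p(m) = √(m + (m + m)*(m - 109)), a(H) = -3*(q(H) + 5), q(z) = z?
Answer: -1404 - √8310 ≈ -1495.2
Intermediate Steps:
a(H) = -15 - 3*H (a(H) = -3*(H + 5) = -3*(5 + H) = -15 - 3*H)
p(m) = √(m + 2*m*(-109 + m)) (p(m) = √(m + (2*m)*(-109 + m)) = √(m + 2*m*(-109 + m)))
(2*27)*(-26) - p(a(5)) = (2*27)*(-26) - √((-15 - 3*5)*(-217 + 2*(-15 - 3*5))) = 54*(-26) - √((-15 - 15)*(-217 + 2*(-15 - 15))) = -1404 - √(-30*(-217 + 2*(-30))) = -1404 - √(-30*(-217 - 60)) = -1404 - √(-30*(-277)) = -1404 - √8310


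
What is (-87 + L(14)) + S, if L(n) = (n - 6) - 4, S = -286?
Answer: -369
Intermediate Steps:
L(n) = -10 + n (L(n) = (-6 + n) - 4 = -10 + n)
(-87 + L(14)) + S = (-87 + (-10 + 14)) - 286 = (-87 + 4) - 286 = -83 - 286 = -369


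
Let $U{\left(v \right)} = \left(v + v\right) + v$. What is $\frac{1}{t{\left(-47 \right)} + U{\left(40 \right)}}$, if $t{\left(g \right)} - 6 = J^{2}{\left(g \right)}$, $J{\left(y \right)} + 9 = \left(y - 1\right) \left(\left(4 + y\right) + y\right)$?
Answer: $\frac{1}{18584847} \approx 5.3807 \cdot 10^{-8}$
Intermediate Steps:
$U{\left(v \right)} = 3 v$ ($U{\left(v \right)} = 2 v + v = 3 v$)
$J{\left(y \right)} = -9 + \left(-1 + y\right) \left(4 + 2 y\right)$ ($J{\left(y \right)} = -9 + \left(y - 1\right) \left(\left(4 + y\right) + y\right) = -9 + \left(-1 + y\right) \left(4 + 2 y\right)$)
$t{\left(g \right)} = 6 + \left(-13 + 2 g + 2 g^{2}\right)^{2}$
$\frac{1}{t{\left(-47 \right)} + U{\left(40 \right)}} = \frac{1}{\left(6 + \left(-13 + 2 \left(-47\right) + 2 \left(-47\right)^{2}\right)^{2}\right) + 3 \cdot 40} = \frac{1}{\left(6 + \left(-13 - 94 + 2 \cdot 2209\right)^{2}\right) + 120} = \frac{1}{\left(6 + \left(-13 - 94 + 4418\right)^{2}\right) + 120} = \frac{1}{\left(6 + 4311^{2}\right) + 120} = \frac{1}{\left(6 + 18584721\right) + 120} = \frac{1}{18584727 + 120} = \frac{1}{18584847}$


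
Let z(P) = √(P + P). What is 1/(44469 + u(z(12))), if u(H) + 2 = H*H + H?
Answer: 44491/1979449057 - 2*√6/1979449057 ≈ 2.2474e-5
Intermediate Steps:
z(P) = √2*√P (z(P) = √(2*P) = √2*√P)
u(H) = -2 + H + H² (u(H) = -2 + (H*H + H) = -2 + (H² + H) = -2 + (H + H²) = -2 + H + H²)
1/(44469 + u(z(12))) = 1/(44469 + (-2 + √2*√12 + (√2*√12)²)) = 1/(44469 + (-2 + √2*(2*√3) + (√2*(2*√3))²)) = 1/(44469 + (-2 + 2*√6 + (2*√6)²)) = 1/(44469 + (-2 + 2*√6 + 24)) = 1/(44469 + (22 + 2*√6)) = 1/(44491 + 2*√6)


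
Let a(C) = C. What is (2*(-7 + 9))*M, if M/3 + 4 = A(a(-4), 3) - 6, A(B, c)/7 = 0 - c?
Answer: -372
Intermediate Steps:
A(B, c) = -7*c (A(B, c) = 7*(0 - c) = 7*(-c) = -7*c)
M = -93 (M = -12 + 3*(-7*3 - 6) = -12 + 3*(-21 - 6) = -12 + 3*(-27) = -12 - 81 = -93)
(2*(-7 + 9))*M = (2*(-7 + 9))*(-93) = (2*2)*(-93) = 4*(-93) = -372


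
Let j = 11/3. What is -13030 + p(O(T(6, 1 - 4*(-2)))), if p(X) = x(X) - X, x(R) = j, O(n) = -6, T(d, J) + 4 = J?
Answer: -39061/3 ≈ -13020.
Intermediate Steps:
T(d, J) = -4 + J
j = 11/3 (j = 11*(⅓) = 11/3 ≈ 3.6667)
x(R) = 11/3
p(X) = 11/3 - X
-13030 + p(O(T(6, 1 - 4*(-2)))) = -13030 + (11/3 - 1*(-6)) = -13030 + (11/3 + 6) = -13030 + 29/3 = -39061/3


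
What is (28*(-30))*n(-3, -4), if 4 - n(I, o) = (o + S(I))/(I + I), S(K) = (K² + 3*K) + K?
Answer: -2380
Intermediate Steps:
S(K) = K² + 4*K
n(I, o) = 4 - (o + I*(4 + I))/(2*I) (n(I, o) = 4 - (o + I*(4 + I))/(I + I) = 4 - (o + I*(4 + I))/(2*I))
(28*(-30))*n(-3, -4) = (28*(-30))*(2 - ½*(-3) - ½*(-4)/(-3)) = -840*(2 + 3/2 - ½*(-4)*(-⅓)) = -840*(2 + 3/2 - ⅔) = -840*17/6 = -2380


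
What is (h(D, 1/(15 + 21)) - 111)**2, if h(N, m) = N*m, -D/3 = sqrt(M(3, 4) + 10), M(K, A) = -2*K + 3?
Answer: (1332 + sqrt(7))**2/144 ≈ 12370.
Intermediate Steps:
M(K, A) = 3 - 2*K
D = -3*sqrt(7) (D = -3*sqrt((3 - 2*3) + 10) = -3*sqrt((3 - 6) + 10) = -3*sqrt(-3 + 10) = -3*sqrt(7) ≈ -7.9373)
(h(D, 1/(15 + 21)) - 111)**2 = ((-3*sqrt(7))/(15 + 21) - 111)**2 = (-3*sqrt(7)/36 - 111)**2 = (-3*sqrt(7)*(1/36) - 111)**2 = (-sqrt(7)/12 - 111)**2 = (-111 - sqrt(7)/12)**2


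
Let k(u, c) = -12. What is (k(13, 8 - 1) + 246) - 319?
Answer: -85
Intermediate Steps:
(k(13, 8 - 1) + 246) - 319 = (-12 + 246) - 319 = 234 - 319 = -85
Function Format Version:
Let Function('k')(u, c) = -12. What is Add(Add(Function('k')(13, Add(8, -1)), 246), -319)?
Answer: -85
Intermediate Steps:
Add(Add(Function('k')(13, Add(8, -1)), 246), -319) = Add(Add(-12, 246), -319) = Add(234, -319) = -85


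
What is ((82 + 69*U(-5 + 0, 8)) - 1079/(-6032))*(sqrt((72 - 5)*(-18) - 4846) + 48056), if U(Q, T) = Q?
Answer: -732547643/58 - 121949*I*sqrt(1513)/232 ≈ -1.263e+7 - 20446.0*I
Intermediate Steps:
((82 + 69*U(-5 + 0, 8)) - 1079/(-6032))*(sqrt((72 - 5)*(-18) - 4846) + 48056) = ((82 + 69*(-5 + 0)) - 1079/(-6032))*(sqrt((72 - 5)*(-18) - 4846) + 48056) = ((82 + 69*(-5)) - 1079*(-1/6032))*(sqrt(67*(-18) - 4846) + 48056) = ((82 - 345) + 83/464)*(sqrt(-1206 - 4846) + 48056) = (-263 + 83/464)*(sqrt(-6052) + 48056) = -121949*(2*I*sqrt(1513) + 48056)/464 = -121949*(48056 + 2*I*sqrt(1513))/464 = -732547643/58 - 121949*I*sqrt(1513)/232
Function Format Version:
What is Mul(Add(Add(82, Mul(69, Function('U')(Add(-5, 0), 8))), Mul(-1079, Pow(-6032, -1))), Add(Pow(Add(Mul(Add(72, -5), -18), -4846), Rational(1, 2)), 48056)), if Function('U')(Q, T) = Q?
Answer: Add(Rational(-732547643, 58), Mul(Rational(-121949, 232), I, Pow(1513, Rational(1, 2)))) ≈ Add(-1.2630e+7, Mul(-20446., I))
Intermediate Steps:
Mul(Add(Add(82, Mul(69, Function('U')(Add(-5, 0), 8))), Mul(-1079, Pow(-6032, -1))), Add(Pow(Add(Mul(Add(72, -5), -18), -4846), Rational(1, 2)), 48056)) = Mul(Add(Add(82, Mul(69, Add(-5, 0))), Mul(-1079, Pow(-6032, -1))), Add(Pow(Add(Mul(Add(72, -5), -18), -4846), Rational(1, 2)), 48056)) = Mul(Add(Add(82, Mul(69, -5)), Mul(-1079, Rational(-1, 6032))), Add(Pow(Add(Mul(67, -18), -4846), Rational(1, 2)), 48056)) = Mul(Add(Add(82, -345), Rational(83, 464)), Add(Pow(Add(-1206, -4846), Rational(1, 2)), 48056)) = Mul(Add(-263, Rational(83, 464)), Add(Pow(-6052, Rational(1, 2)), 48056)) = Mul(Rational(-121949, 464), Add(Mul(2, I, Pow(1513, Rational(1, 2))), 48056)) = Mul(Rational(-121949, 464), Add(48056, Mul(2, I, Pow(1513, Rational(1, 2))))) = Add(Rational(-732547643, 58), Mul(Rational(-121949, 232), I, Pow(1513, Rational(1, 2))))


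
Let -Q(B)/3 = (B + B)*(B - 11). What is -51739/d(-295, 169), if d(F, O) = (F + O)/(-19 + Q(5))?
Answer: 1189997/18 ≈ 66111.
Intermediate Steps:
Q(B) = -6*B*(-11 + B) (Q(B) = -3*(B + B)*(B - 11) = -3*2*B*(-11 + B) = -6*B*(-11 + B))
d(F, O) = F/161 + O/161 (d(F, O) = (F + O)/(-19 + 6*5*(11 - 1*5)) = (F + O)/(-19 + 6*5*(11 - 5)) = (F + O)/(-19 + 6*5*6) = (F + O)/(-19 + 180) = (F + O)/161 = (F + O)*(1/161) = F/161 + O/161)
-51739/d(-295, 169) = -51739/((1/161)*(-295) + (1/161)*169) = -51739/(-295/161 + 169/161) = -51739/(-18/23) = -51739*(-23/18) = 1189997/18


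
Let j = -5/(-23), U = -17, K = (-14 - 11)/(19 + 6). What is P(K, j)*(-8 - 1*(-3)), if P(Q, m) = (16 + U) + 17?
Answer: -80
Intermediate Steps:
K = -1 (K = -25/25 = -25*1/25 = -1)
j = 5/23 (j = -5*(-1/23) = 5/23 ≈ 0.21739)
P(Q, m) = 16 (P(Q, m) = (16 - 17) + 17 = -1 + 17 = 16)
P(K, j)*(-8 - 1*(-3)) = 16*(-8 - 1*(-3)) = 16*(-8 + 3) = 16*(-5) = -80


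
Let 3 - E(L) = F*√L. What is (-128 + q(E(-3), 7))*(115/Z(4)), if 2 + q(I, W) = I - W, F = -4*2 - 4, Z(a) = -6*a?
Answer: 7705/12 - 115*I*√3/2 ≈ 642.08 - 99.593*I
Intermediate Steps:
F = -12 (F = -8 - 4 = -12)
E(L) = 3 + 12*√L (E(L) = 3 - (-12)*√L = 3 + 12*√L)
q(I, W) = -2 + I - W (q(I, W) = -2 + (I - W) = -2 + I - W)
(-128 + q(E(-3), 7))*(115/Z(4)) = (-128 + (-2 + (3 + 12*√(-3)) - 1*7))*(115/((-6*4))) = (-128 + (-2 + (3 + 12*(I*√3)) - 7))*(115/(-24)) = (-128 + (-2 + (3 + 12*I*√3) - 7))*(115*(-1/24)) = (-128 + (-6 + 12*I*√3))*(-115/24) = (-134 + 12*I*√3)*(-115/24) = 7705/12 - 115*I*√3/2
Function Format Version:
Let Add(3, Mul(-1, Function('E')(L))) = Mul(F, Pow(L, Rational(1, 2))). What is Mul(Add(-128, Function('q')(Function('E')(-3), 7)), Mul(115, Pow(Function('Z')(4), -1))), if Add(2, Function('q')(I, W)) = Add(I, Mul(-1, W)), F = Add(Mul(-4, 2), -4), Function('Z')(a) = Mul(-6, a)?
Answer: Add(Rational(7705, 12), Mul(Rational(-115, 2), I, Pow(3, Rational(1, 2)))) ≈ Add(642.08, Mul(-99.593, I))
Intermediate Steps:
F = -12 (F = Add(-8, -4) = -12)
Function('E')(L) = Add(3, Mul(12, Pow(L, Rational(1, 2)))) (Function('E')(L) = Add(3, Mul(-1, Mul(-12, Pow(L, Rational(1, 2))))) = Add(3, Mul(12, Pow(L, Rational(1, 2)))))
Function('q')(I, W) = Add(-2, I, Mul(-1, W)) (Function('q')(I, W) = Add(-2, Add(I, Mul(-1, W))) = Add(-2, I, Mul(-1, W)))
Mul(Add(-128, Function('q')(Function('E')(-3), 7)), Mul(115, Pow(Function('Z')(4), -1))) = Mul(Add(-128, Add(-2, Add(3, Mul(12, Pow(-3, Rational(1, 2)))), Mul(-1, 7))), Mul(115, Pow(Mul(-6, 4), -1))) = Mul(Add(-128, Add(-2, Add(3, Mul(12, Mul(I, Pow(3, Rational(1, 2))))), -7)), Mul(115, Pow(-24, -1))) = Mul(Add(-128, Add(-2, Add(3, Mul(12, I, Pow(3, Rational(1, 2)))), -7)), Mul(115, Rational(-1, 24))) = Mul(Add(-128, Add(-6, Mul(12, I, Pow(3, Rational(1, 2))))), Rational(-115, 24)) = Mul(Add(-134, Mul(12, I, Pow(3, Rational(1, 2)))), Rational(-115, 24)) = Add(Rational(7705, 12), Mul(Rational(-115, 2), I, Pow(3, Rational(1, 2))))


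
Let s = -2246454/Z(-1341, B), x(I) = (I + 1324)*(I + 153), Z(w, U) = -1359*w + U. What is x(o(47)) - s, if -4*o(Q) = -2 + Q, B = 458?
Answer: 775331232039/4166576 ≈ 1.8608e+5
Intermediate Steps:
o(Q) = ½ - Q/4 (o(Q) = -(-2 + Q)/4 = ½ - Q/4)
Z(w, U) = U - 1359*w
x(I) = (153 + I)*(1324 + I) (x(I) = (1324 + I)*(153 + I) = (153 + I)*(1324 + I))
s = -320922/260411 (s = -2246454/(458 - 1359*(-1341)) = -2246454/(458 + 1822419) = -2246454/1822877 = -2246454*1/1822877 = -320922/260411 ≈ -1.2324)
x(o(47)) - s = (202572 + (½ - ¼*47)² + 1477*(½ - ¼*47)) - 1*(-320922/260411) = (202572 + (½ - 47/4)² + 1477*(½ - 47/4)) + 320922/260411 = (202572 + (-45/4)² + 1477*(-45/4)) + 320922/260411 = (202572 + 2025/16 - 66465/4) + 320922/260411 = 2977317/16 + 320922/260411 = 775331232039/4166576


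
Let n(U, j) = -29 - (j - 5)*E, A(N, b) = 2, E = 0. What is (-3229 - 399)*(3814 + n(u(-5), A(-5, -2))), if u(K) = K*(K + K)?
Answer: -13731980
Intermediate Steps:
u(K) = 2*K² (u(K) = K*(2*K) = 2*K²)
n(U, j) = -29 (n(U, j) = -29 - (j - 5)*0 = -29 - (-5 + j)*0 = -29 - 1*0 = -29 + 0 = -29)
(-3229 - 399)*(3814 + n(u(-5), A(-5, -2))) = (-3229 - 399)*(3814 - 29) = -3628*3785 = -13731980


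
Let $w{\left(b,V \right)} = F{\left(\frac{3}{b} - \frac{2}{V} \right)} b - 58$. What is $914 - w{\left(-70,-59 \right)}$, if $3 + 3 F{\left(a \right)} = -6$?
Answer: $762$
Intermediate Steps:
$F{\left(a \right)} = -3$ ($F{\left(a \right)} = -1 + \frac{1}{3} \left(-6\right) = -1 - 2 = -3$)
$w{\left(b,V \right)} = -58 - 3 b$ ($w{\left(b,V \right)} = - 3 b - 58 = -58 - 3 b$)
$914 - w{\left(-70,-59 \right)} = 914 - \left(-58 - -210\right) = 914 - \left(-58 + 210\right) = 914 - 152 = 762$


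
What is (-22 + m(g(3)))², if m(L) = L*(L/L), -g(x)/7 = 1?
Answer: 841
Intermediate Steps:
g(x) = -7 (g(x) = -7*1 = -7)
m(L) = L (m(L) = L*1 = L)
(-22 + m(g(3)))² = (-22 - 7)² = (-29)² = 841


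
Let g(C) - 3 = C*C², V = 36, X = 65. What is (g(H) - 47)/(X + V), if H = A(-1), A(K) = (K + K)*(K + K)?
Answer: 20/101 ≈ 0.19802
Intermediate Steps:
A(K) = 4*K² (A(K) = (2*K)*(2*K) = 4*K²)
H = 4 (H = 4*(-1)² = 4*1 = 4)
g(C) = 3 + C³ (g(C) = 3 + C*C² = 3 + C³)
(g(H) - 47)/(X + V) = ((3 + 4³) - 47)/(65 + 36) = ((3 + 64) - 47)/101 = (67 - 47)*(1/101) = 20*(1/101) = 20/101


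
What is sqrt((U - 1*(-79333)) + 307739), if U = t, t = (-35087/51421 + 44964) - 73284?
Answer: sqrt(948581261738605)/51421 ≈ 598.96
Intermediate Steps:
t = -1456277807/51421 (t = (-35087*1/51421 + 44964) - 73284 = (-35087/51421 + 44964) - 73284 = 2312058757/51421 - 73284 = -1456277807/51421 ≈ -28321.)
U = -1456277807/51421 ≈ -28321.
sqrt((U - 1*(-79333)) + 307739) = sqrt((-1456277807/51421 - 1*(-79333)) + 307739) = sqrt((-1456277807/51421 + 79333) + 307739) = sqrt(2623104386/51421 + 307739) = sqrt(18447351505/51421) = sqrt(948581261738605)/51421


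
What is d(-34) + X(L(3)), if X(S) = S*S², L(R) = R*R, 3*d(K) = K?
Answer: 2153/3 ≈ 717.67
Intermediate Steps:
d(K) = K/3
L(R) = R²
X(S) = S³
d(-34) + X(L(3)) = (⅓)*(-34) + (3²)³ = -34/3 + 9³ = -34/3 + 729 = 2153/3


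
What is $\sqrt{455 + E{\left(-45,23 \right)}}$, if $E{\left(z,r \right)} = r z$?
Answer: $2 i \sqrt{145} \approx 24.083 i$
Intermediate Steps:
$\sqrt{455 + E{\left(-45,23 \right)}} = \sqrt{455 + 23 \left(-45\right)} = \sqrt{455 - 1035} = \sqrt{-580} = 2 i \sqrt{145}$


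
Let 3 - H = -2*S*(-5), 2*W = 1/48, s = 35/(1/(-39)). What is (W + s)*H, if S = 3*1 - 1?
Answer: 2227663/96 ≈ 23205.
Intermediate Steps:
S = 2 (S = 3 - 1 = 2)
s = -1365 (s = 35/(-1/39) = 35*(-39) = -1365)
W = 1/96 (W = (1/2)/48 = (1/2)*(1/48) = 1/96 ≈ 0.010417)
H = -17 (H = 3 - (-2*2)*(-5) = 3 - (-4)*(-5) = 3 - 1*20 = 3 - 20 = -17)
(W + s)*H = (1/96 - 1365)*(-17) = -131039/96*(-17) = 2227663/96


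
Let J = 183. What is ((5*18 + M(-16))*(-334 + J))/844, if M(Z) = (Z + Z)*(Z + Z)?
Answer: -84107/422 ≈ -199.31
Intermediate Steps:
M(Z) = 4*Z**2 (M(Z) = (2*Z)*(2*Z) = 4*Z**2)
((5*18 + M(-16))*(-334 + J))/844 = ((5*18 + 4*(-16)**2)*(-334 + 183))/844 = ((90 + 4*256)*(-151))*(1/844) = ((90 + 1024)*(-151))*(1/844) = (1114*(-151))*(1/844) = -168214*1/844 = -84107/422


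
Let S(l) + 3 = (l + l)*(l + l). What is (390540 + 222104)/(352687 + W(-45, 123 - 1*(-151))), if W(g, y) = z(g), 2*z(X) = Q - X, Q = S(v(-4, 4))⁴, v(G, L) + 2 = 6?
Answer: 306322/3637815 ≈ 0.084205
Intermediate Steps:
v(G, L) = 4 (v(G, L) = -2 + 6 = 4)
S(l) = -3 + 4*l² (S(l) = -3 + (l + l)*(l + l) = -3 + (2*l)*(2*l) = -3 + 4*l²)
Q = 13845841 (Q = (-3 + 4*4²)⁴ = (-3 + 4*16)⁴ = (-3 + 64)⁴ = 61⁴ = 13845841)
z(X) = 13845841/2 - X/2 (z(X) = (13845841 - X)/2 = 13845841/2 - X/2)
W(g, y) = 13845841/2 - g/2
(390540 + 222104)/(352687 + W(-45, 123 - 1*(-151))) = (390540 + 222104)/(352687 + (13845841/2 - ½*(-45))) = 612644/(352687 + (13845841/2 + 45/2)) = 612644/(352687 + 6922943) = 612644/7275630 = 612644*(1/7275630) = 306322/3637815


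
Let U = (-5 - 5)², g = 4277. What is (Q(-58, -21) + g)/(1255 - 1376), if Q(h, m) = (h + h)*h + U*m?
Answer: -8905/121 ≈ -73.595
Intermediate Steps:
U = 100 (U = (-10)² = 100)
Q(h, m) = 2*h² + 100*m (Q(h, m) = (h + h)*h + 100*m = (2*h)*h + 100*m = 2*h² + 100*m)
(Q(-58, -21) + g)/(1255 - 1376) = ((2*(-58)² + 100*(-21)) + 4277)/(1255 - 1376) = ((2*3364 - 2100) + 4277)/(-121) = ((6728 - 2100) + 4277)*(-1/121) = (4628 + 4277)*(-1/121) = 8905*(-1/121) = -8905/121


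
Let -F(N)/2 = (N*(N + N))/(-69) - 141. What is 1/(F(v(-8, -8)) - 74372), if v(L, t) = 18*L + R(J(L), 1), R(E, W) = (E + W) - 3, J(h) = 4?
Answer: -69/5031554 ≈ -1.3713e-5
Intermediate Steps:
R(E, W) = -3 + E + W
v(L, t) = 2 + 18*L (v(L, t) = 18*L + (-3 + 4 + 1) = 18*L + 2 = 2 + 18*L)
F(N) = 282 + 4*N²/69 (F(N) = -2*((N*(N + N))/(-69) - 141) = -2*((N*(2*N))*(-1/69) - 141) = -2*((2*N²)*(-1/69) - 141) = -2*(-2*N²/69 - 141) = -2*(-141 - 2*N²/69) = 282 + 4*N²/69)
1/(F(v(-8, -8)) - 74372) = 1/((282 + 4*(2 + 18*(-8))²/69) - 74372) = 1/((282 + 4*(2 - 144)²/69) - 74372) = 1/((282 + (4/69)*(-142)²) - 74372) = 1/((282 + (4/69)*20164) - 74372) = 1/((282 + 80656/69) - 74372) = 1/(100114/69 - 74372) = 1/(-5031554/69) = -69/5031554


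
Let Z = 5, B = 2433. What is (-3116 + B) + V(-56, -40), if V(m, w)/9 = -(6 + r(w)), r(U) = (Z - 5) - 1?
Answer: -728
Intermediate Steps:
r(U) = -1 (r(U) = (5 - 5) - 1 = 0 - 1 = -1)
V(m, w) = -45 (V(m, w) = 9*(-(6 - 1)) = 9*(-1*5) = 9*(-5) = -45)
(-3116 + B) + V(-56, -40) = (-3116 + 2433) - 45 = -683 - 45 = -728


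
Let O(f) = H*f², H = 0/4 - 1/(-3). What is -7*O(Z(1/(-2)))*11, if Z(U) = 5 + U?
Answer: -2079/4 ≈ -519.75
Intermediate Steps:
H = ⅓ (H = 0*(¼) - 1*(-⅓) = 0 + ⅓ = ⅓ ≈ 0.33333)
O(f) = f²/3
-7*O(Z(1/(-2)))*11 = -7*(5 + 1/(-2))²/3*11 = -7*(5 - ½)²/3*11 = -7*(9/2)²/3*11 = -7*81/(3*4)*11 = -7*27/4*11 = -189/4*11 = -2079/4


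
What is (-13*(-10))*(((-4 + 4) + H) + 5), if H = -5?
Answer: 0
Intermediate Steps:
(-13*(-10))*(((-4 + 4) + H) + 5) = (-13*(-10))*(((-4 + 4) - 5) + 5) = 130*((0 - 5) + 5) = 130*(-5 + 5) = 130*0 = 0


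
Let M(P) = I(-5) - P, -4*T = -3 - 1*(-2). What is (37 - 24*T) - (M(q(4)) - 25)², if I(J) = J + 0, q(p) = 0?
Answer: -869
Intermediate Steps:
I(J) = J
T = ¼ (T = -(-3 - 1*(-2))/4 = -(-3 + 2)/4 = -¼*(-1) = ¼ ≈ 0.25000)
M(P) = -5 - P
(37 - 24*T) - (M(q(4)) - 25)² = (37 - 24/4) - ((-5 - 1*0) - 25)² = (37 - 4*3/2) - ((-5 + 0) - 25)² = (37 - 6) - (-5 - 25)² = 31 - 1*(-30)² = 31 - 1*900 = 31 - 900 = -869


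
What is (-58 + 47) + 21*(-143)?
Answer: -3014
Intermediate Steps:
(-58 + 47) + 21*(-143) = -11 - 3003 = -3014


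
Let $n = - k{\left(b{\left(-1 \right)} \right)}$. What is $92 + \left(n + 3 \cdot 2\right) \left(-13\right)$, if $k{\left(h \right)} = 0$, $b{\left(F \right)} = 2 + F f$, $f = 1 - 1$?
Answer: $14$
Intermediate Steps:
$f = 0$
$b{\left(F \right)} = 2$ ($b{\left(F \right)} = 2 + F 0 = 2 + 0 = 2$)
$n = 0$ ($n = \left(-1\right) 0 = 0$)
$92 + \left(n + 3 \cdot 2\right) \left(-13\right) = 92 + \left(0 + 3 \cdot 2\right) \left(-13\right) = 92 + \left(0 + 6\right) \left(-13\right) = 92 + 6 \left(-13\right) = 92 - 78 = 14$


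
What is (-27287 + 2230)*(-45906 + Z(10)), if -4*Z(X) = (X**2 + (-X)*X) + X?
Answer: 2300658569/2 ≈ 1.1503e+9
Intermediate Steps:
Z(X) = -X/4 (Z(X) = -((X**2 + (-X)*X) + X)/4 = -((X**2 - X**2) + X)/4 = -(0 + X)/4 = -X/4)
(-27287 + 2230)*(-45906 + Z(10)) = (-27287 + 2230)*(-45906 - 1/4*10) = -25057*(-45906 - 5/2) = -25057*(-91817/2) = 2300658569/2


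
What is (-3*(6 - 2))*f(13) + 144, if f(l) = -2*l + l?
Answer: 300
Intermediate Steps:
f(l) = -l
(-3*(6 - 2))*f(13) + 144 = (-3*(6 - 2))*(-1*13) + 144 = -3*4*(-13) + 144 = -12*(-13) + 144 = 156 + 144 = 300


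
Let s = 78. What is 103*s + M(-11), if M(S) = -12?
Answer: 8022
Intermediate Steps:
103*s + M(-11) = 103*78 - 12 = 8034 - 12 = 8022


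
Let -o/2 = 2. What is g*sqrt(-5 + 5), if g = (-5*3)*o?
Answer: 0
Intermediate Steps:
o = -4 (o = -2*2 = -4)
g = 60 (g = -5*3*(-4) = -15*(-4) = 60)
g*sqrt(-5 + 5) = 60*sqrt(-5 + 5) = 60*sqrt(0) = 60*0 = 0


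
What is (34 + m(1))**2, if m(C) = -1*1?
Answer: 1089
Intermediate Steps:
m(C) = -1
(34 + m(1))**2 = (34 - 1)**2 = 33**2 = 1089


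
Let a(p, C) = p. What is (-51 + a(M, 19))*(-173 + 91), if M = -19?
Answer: 5740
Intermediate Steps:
(-51 + a(M, 19))*(-173 + 91) = (-51 - 19)*(-173 + 91) = -70*(-82) = 5740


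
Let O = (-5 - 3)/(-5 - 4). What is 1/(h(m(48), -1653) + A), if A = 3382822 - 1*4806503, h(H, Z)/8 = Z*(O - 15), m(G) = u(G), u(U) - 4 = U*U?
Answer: -3/3711227 ≈ -8.0836e-7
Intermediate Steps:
O = 8/9 (O = -8/(-9) = -8*(-1/9) = 8/9 ≈ 0.88889)
u(U) = 4 + U**2 (u(U) = 4 + U*U = 4 + U**2)
m(G) = 4 + G**2
h(H, Z) = -1016*Z/9 (h(H, Z) = 8*(Z*(8/9 - 15)) = 8*(Z*(-127/9)) = 8*(-127*Z/9) = -1016*Z/9)
A = -1423681 (A = 3382822 - 4806503 = -1423681)
1/(h(m(48), -1653) + A) = 1/(-1016/9*(-1653) - 1423681) = 1/(559816/3 - 1423681) = 1/(-3711227/3) = -3/3711227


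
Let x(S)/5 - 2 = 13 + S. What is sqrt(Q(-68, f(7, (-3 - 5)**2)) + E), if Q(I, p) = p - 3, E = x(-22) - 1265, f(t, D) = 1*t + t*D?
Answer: 4*I*sqrt(53) ≈ 29.12*I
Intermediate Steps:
x(S) = 75 + 5*S (x(S) = 10 + 5*(13 + S) = 10 + (65 + 5*S) = 75 + 5*S)
f(t, D) = t + D*t
E = -1300 (E = (75 + 5*(-22)) - 1265 = (75 - 110) - 1265 = -35 - 1265 = -1300)
Q(I, p) = -3 + p
sqrt(Q(-68, f(7, (-3 - 5)**2)) + E) = sqrt((-3 + 7*(1 + (-3 - 5)**2)) - 1300) = sqrt((-3 + 7*(1 + (-8)**2)) - 1300) = sqrt((-3 + 7*(1 + 64)) - 1300) = sqrt((-3 + 7*65) - 1300) = sqrt((-3 + 455) - 1300) = sqrt(452 - 1300) = sqrt(-848) = 4*I*sqrt(53)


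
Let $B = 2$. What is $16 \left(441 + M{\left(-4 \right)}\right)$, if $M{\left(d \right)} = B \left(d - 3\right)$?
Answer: $6832$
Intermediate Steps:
$M{\left(d \right)} = -6 + 2 d$ ($M{\left(d \right)} = 2 \left(d - 3\right) = 2 \left(-3 + d\right) = -6 + 2 d$)
$16 \left(441 + M{\left(-4 \right)}\right) = 16 \left(441 + \left(-6 + 2 \left(-4\right)\right)\right) = 16 \left(441 - 14\right) = 16 \cdot 427 = 6832$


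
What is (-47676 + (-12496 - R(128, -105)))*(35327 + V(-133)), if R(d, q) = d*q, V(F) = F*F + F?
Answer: -2471328356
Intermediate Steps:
V(F) = F + F² (V(F) = F² + F = F + F²)
(-47676 + (-12496 - R(128, -105)))*(35327 + V(-133)) = (-47676 + (-12496 - 128*(-105)))*(35327 - 133*(1 - 133)) = (-47676 + (-12496 - 1*(-13440)))*(35327 - 133*(-132)) = (-47676 + (-12496 + 13440))*(35327 + 17556) = (-47676 + 944)*52883 = -46732*52883 = -2471328356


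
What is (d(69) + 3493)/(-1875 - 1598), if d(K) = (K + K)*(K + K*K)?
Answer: -670033/3473 ≈ -192.93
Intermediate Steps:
d(K) = 2*K*(K + K²) (d(K) = (2*K)*(K + K²) = 2*K*(K + K²))
(d(69) + 3493)/(-1875 - 1598) = (2*69²*(1 + 69) + 3493)/(-1875 - 1598) = (2*4761*70 + 3493)/(-3473) = (666540 + 3493)*(-1/3473) = 670033*(-1/3473) = -670033/3473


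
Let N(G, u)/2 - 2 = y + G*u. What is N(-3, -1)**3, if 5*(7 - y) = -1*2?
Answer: 1906624/125 ≈ 15253.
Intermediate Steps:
y = 37/5 (y = 7 - (-1)*2/5 = 7 - 1/5*(-2) = 7 + 2/5 = 37/5 ≈ 7.4000)
N(G, u) = 94/5 + 2*G*u (N(G, u) = 4 + 2*(37/5 + G*u) = 4 + (74/5 + 2*G*u) = 94/5 + 2*G*u)
N(-3, -1)**3 = (94/5 + 2*(-3)*(-1))**3 = (94/5 + 6)**3 = (124/5)**3 = 1906624/125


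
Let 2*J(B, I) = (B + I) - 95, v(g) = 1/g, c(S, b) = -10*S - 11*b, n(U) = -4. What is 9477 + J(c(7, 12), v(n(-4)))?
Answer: 74627/8 ≈ 9328.4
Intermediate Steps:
c(S, b) = -11*b - 10*S
J(B, I) = -95/2 + B/2 + I/2 (J(B, I) = ((B + I) - 95)/2 = (-95 + B + I)/2 = -95/2 + B/2 + I/2)
9477 + J(c(7, 12), v(n(-4))) = 9477 + (-95/2 + (-11*12 - 10*7)/2 + (½)/(-4)) = 9477 + (-95/2 + (-132 - 70)/2 + (½)*(-¼)) = 9477 + (-95/2 + (½)*(-202) - ⅛) = 9477 + (-95/2 - 101 - ⅛) = 9477 - 1189/8 = 74627/8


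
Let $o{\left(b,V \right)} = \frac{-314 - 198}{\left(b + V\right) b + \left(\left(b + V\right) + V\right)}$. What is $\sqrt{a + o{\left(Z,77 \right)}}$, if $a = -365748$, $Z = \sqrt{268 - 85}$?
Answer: $\frac{2 \sqrt{-30814397 - 7132086 \sqrt{183}}}{\sqrt{337 + 78 \sqrt{183}}} \approx 604.77 i$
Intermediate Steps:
$Z = \sqrt{183} \approx 13.528$
$o{\left(b,V \right)} = - \frac{512}{b + 2 V + b \left(V + b\right)}$ ($o{\left(b,V \right)} = - \frac{512}{\left(V + b\right) b + \left(\left(V + b\right) + V\right)} = - \frac{512}{b \left(V + b\right) + \left(b + 2 V\right)} = - \frac{512}{b + 2 V + b \left(V + b\right)}$)
$\sqrt{a + o{\left(Z,77 \right)}} = \sqrt{-365748 - \frac{512}{\sqrt{183} + \left(\sqrt{183}\right)^{2} + 2 \cdot 77 + 77 \sqrt{183}}} = \sqrt{-365748 - \frac{512}{\sqrt{183} + 183 + 154 + 77 \sqrt{183}}} = \sqrt{-365748 - \frac{512}{337 + 78 \sqrt{183}}}$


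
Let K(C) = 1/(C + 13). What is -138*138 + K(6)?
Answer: -361835/19 ≈ -19044.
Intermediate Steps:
K(C) = 1/(13 + C)
-138*138 + K(6) = -138*138 + 1/(13 + 6) = -19044 + 1/19 = -361835/19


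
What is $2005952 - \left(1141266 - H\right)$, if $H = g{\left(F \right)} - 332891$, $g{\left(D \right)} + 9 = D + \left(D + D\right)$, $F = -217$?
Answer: $531135$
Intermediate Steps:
$g{\left(D \right)} = -9 + 3 D$ ($g{\left(D \right)} = -9 + \left(D + \left(D + D\right)\right) = -9 + \left(D + 2 D\right) = -9 + 3 D$)
$H = -333551$ ($H = \left(-9 + 3 \left(-217\right)\right) - 332891 = \left(-9 - 651\right) - 332891 = -660 - 332891 = -333551$)
$2005952 - \left(1141266 - H\right) = 2005952 - \left(1141266 - -333551\right) = 2005952 - \left(1141266 + 333551\right) = 2005952 - 1474817 = 531135$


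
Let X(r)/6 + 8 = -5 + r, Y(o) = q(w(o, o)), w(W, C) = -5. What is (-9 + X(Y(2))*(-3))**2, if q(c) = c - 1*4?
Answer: 149769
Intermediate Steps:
q(c) = -4 + c (q(c) = c - 4 = -4 + c)
Y(o) = -9 (Y(o) = -4 - 5 = -9)
X(r) = -78 + 6*r (X(r) = -48 + 6*(-5 + r) = -48 + (-30 + 6*r) = -78 + 6*r)
(-9 + X(Y(2))*(-3))**2 = (-9 + (-78 + 6*(-9))*(-3))**2 = (-9 + (-78 - 54)*(-3))**2 = (-9 - 132*(-3))**2 = (-9 + 396)**2 = 387**2 = 149769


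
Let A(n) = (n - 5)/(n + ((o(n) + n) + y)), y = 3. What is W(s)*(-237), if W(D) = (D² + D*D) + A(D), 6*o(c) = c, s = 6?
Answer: -273261/16 ≈ -17079.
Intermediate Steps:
o(c) = c/6
A(n) = (-5 + n)/(3 + 13*n/6) (A(n) = (n - 5)/(n + ((n/6 + n) + 3)) = (-5 + n)/(n + (7*n/6 + 3)) = (-5 + n)/(n + (3 + 7*n/6)) = (-5 + n)/(3 + 13*n/6))
W(D) = 2*D² + 6*(-5 + D)/(18 + 13*D) (W(D) = (D² + D*D) + 6*(-5 + D)/(18 + 13*D) = (D² + D²) + 6*(-5 + D)/(18 + 13*D) = 2*D² + 6*(-5 + D)/(18 + 13*D))
W(s)*(-237) = (2*(-15 + 3*6 + 6²*(18 + 13*6))/(18 + 13*6))*(-237) = (2*(-15 + 18 + 36*(18 + 78))/(18 + 78))*(-237) = (2*(-15 + 18 + 36*96)/96)*(-237) = (2*(1/96)*(-15 + 18 + 3456))*(-237) = (2*(1/96)*3459)*(-237) = (1153/16)*(-237) = -273261/16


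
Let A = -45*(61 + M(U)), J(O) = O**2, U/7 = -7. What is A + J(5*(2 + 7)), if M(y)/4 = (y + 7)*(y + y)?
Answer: -741600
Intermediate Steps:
U = -49 (U = 7*(-7) = -49)
M(y) = 8*y*(7 + y) (M(y) = 4*((y + 7)*(y + y)) = 4*((7 + y)*(2*y)) = 4*(2*y*(7 + y)) = 8*y*(7 + y))
A = -743625 (A = -45*(61 + 8*(-49)*(7 - 49)) = -45*(61 + 8*(-49)*(-42)) = -45*(61 + 16464) = -45*16525 = -743625)
A + J(5*(2 + 7)) = -743625 + (5*(2 + 7))**2 = -743625 + (5*9)**2 = -743625 + 45**2 = -743625 + 2025 = -741600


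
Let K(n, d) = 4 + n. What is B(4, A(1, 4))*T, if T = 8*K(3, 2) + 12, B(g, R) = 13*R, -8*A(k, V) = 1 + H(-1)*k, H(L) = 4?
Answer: -1105/2 ≈ -552.50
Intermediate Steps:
A(k, V) = -⅛ - k/2 (A(k, V) = -(1 + 4*k)/8 = -⅛ - k/2)
T = 68 (T = 8*(4 + 3) + 12 = 8*7 + 12 = 56 + 12 = 68)
B(4, A(1, 4))*T = (13*(-⅛ - ½*1))*68 = (13*(-⅛ - ½))*68 = (13*(-5/8))*68 = -65/8*68 = -1105/2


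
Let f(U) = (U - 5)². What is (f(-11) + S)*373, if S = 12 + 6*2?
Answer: 104440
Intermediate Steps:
S = 24 (S = 12 + 12 = 24)
f(U) = (-5 + U)²
(f(-11) + S)*373 = ((-5 - 11)² + 24)*373 = ((-16)² + 24)*373 = (256 + 24)*373 = 280*373 = 104440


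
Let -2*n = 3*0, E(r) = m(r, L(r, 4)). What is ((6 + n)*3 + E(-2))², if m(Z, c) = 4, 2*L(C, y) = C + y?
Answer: 484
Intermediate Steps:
L(C, y) = C/2 + y/2 (L(C, y) = (C + y)/2 = C/2 + y/2)
E(r) = 4
n = 0 (n = -3*0/2 = -½*0 = 0)
((6 + n)*3 + E(-2))² = ((6 + 0)*3 + 4)² = (6*3 + 4)² = (18 + 4)² = 22² = 484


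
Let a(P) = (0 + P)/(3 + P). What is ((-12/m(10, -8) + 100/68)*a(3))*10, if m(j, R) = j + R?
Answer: -385/17 ≈ -22.647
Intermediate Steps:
m(j, R) = R + j
a(P) = P/(3 + P)
((-12/m(10, -8) + 100/68)*a(3))*10 = ((-12/(-8 + 10) + 100/68)*(3/(3 + 3)))*10 = ((-12/2 + 100*(1/68))*(3/6))*10 = ((-12*1/2 + 25/17)*(3*(1/6)))*10 = ((-6 + 25/17)*(1/2))*10 = -77/17*1/2*10 = -77/34*10 = -385/17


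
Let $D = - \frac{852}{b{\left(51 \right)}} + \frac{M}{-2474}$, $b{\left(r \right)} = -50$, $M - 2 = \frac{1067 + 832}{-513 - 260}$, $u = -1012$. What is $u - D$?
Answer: $- \frac{49198462677}{47810050} \approx -1029.0$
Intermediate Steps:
$M = - \frac{353}{773}$ ($M = 2 + \frac{1067 + 832}{-513 - 260} = 2 + \frac{1899}{-773} = 2 + 1899 \left(- \frac{1}{773}\right) = 2 - \frac{1899}{773} = - \frac{353}{773} \approx -0.45666$)
$D = \frac{814692077}{47810050}$ ($D = - \frac{852}{-50} - \frac{353}{773 \left(-2474\right)} = \left(-852\right) \left(- \frac{1}{50}\right) - - \frac{353}{1912402} = \frac{426}{25} + \frac{353}{1912402} = \frac{814692077}{47810050} \approx 17.04$)
$u - D = -1012 - \frac{814692077}{47810050} = - \frac{49198462677}{47810050}$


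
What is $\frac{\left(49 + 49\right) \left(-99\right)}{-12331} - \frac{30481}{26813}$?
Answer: $- \frac{10520135}{30057373} \approx -0.35$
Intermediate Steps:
$\frac{\left(49 + 49\right) \left(-99\right)}{-12331} - \frac{30481}{26813} = 98 \left(-99\right) \left(- \frac{1}{12331}\right) - \frac{30481}{26813} = \left(-9702\right) \left(- \frac{1}{12331}\right) - \frac{30481}{26813} = \frac{882}{1121} - \frac{30481}{26813} = - \frac{10520135}{30057373}$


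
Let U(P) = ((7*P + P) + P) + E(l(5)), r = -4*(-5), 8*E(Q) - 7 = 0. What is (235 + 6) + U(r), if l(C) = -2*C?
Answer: 3375/8 ≈ 421.88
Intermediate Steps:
E(Q) = 7/8 (E(Q) = 7/8 + (⅛)*0 = 7/8 + 0 = 7/8)
r = 20
U(P) = 7/8 + 9*P (U(P) = ((7*P + P) + P) + 7/8 = (8*P + P) + 7/8 = 9*P + 7/8 = 7/8 + 9*P)
(235 + 6) + U(r) = (235 + 6) + (7/8 + 9*20) = 241 + (7/8 + 180) = 241 + 1447/8 = 3375/8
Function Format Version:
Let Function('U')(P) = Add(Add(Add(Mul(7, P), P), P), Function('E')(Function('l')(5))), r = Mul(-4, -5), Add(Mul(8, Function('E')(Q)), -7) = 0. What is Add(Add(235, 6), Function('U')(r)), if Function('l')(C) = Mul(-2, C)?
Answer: Rational(3375, 8) ≈ 421.88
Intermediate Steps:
Function('E')(Q) = Rational(7, 8) (Function('E')(Q) = Add(Rational(7, 8), Mul(Rational(1, 8), 0)) = Add(Rational(7, 8), 0) = Rational(7, 8))
r = 20
Function('U')(P) = Add(Rational(7, 8), Mul(9, P)) (Function('U')(P) = Add(Add(Add(Mul(7, P), P), P), Rational(7, 8)) = Add(Add(Mul(8, P), P), Rational(7, 8)) = Add(Mul(9, P), Rational(7, 8)) = Add(Rational(7, 8), Mul(9, P)))
Add(Add(235, 6), Function('U')(r)) = Add(Add(235, 6), Add(Rational(7, 8), Mul(9, 20))) = Add(241, Add(Rational(7, 8), 180)) = Add(241, Rational(1447, 8)) = Rational(3375, 8)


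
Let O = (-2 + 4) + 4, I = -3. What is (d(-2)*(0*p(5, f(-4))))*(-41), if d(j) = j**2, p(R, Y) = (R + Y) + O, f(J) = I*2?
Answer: 0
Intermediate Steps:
O = 6 (O = 2 + 4 = 6)
f(J) = -6 (f(J) = -3*2 = -6)
p(R, Y) = 6 + R + Y (p(R, Y) = (R + Y) + 6 = 6 + R + Y)
(d(-2)*(0*p(5, f(-4))))*(-41) = ((-2)**2*(0*(6 + 5 - 6)))*(-41) = (4*(0*5))*(-41) = (4*0)*(-41) = 0*(-41) = 0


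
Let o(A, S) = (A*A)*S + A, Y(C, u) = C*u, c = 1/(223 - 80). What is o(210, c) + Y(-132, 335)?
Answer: -6249330/143 ≈ -43702.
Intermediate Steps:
c = 1/143 ≈ 0.0069930
o(A, S) = A + S*A² (o(A, S) = A²*S + A = S*A² + A = A + S*A²)
o(210, c) + Y(-132, 335) = 210*(1 + 210*(1/143)) - 132*335 = 210*(1 + 210/143) - 44220 = 210*(353/143) - 44220 = 74130/143 - 44220 = -6249330/143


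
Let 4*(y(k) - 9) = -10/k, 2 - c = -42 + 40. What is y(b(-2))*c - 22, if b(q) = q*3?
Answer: 47/3 ≈ 15.667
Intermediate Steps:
b(q) = 3*q
c = 4 (c = 2 - (-42 + 40) = 2 - 1*(-2) = 2 + 2 = 4)
y(k) = 9 - 5/(2*k) (y(k) = 9 + (-10/k)/4 = 9 - 5/(2*k))
y(b(-2))*c - 22 = (9 - 5/(2*(3*(-2))))*4 - 22 = (9 - 5/2/(-6))*4 - 22 = (9 - 5/2*(-⅙))*4 - 22 = (9 + 5/12)*4 - 22 = (113/12)*4 - 22 = 113/3 - 22 = 47/3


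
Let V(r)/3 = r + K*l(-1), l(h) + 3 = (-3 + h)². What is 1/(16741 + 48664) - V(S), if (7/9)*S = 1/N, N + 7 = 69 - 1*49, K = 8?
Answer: -1858744604/5951855 ≈ -312.30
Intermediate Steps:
l(h) = -3 + (-3 + h)²
N = 13 (N = -7 + (69 - 1*49) = -7 + (69 - 49) = -7 + 20 = 13)
S = 9/91 (S = (9/7)/13 = (9/7)*(1/13) = 9/91 ≈ 0.098901)
V(r) = 312 + 3*r (V(r) = 3*(r + 8*(-3 + (-3 - 1)²)) = 3*(r + 8*(-3 + (-4)²)) = 3*(r + 8*(-3 + 16)) = 3*(r + 8*13) = 3*(r + 104) = 3*(104 + r) = 312 + 3*r)
1/(16741 + 48664) - V(S) = 1/(16741 + 48664) - (312 + 3*(9/91)) = 1/65405 - (312 + 27/91) = 1/65405 - 1*28419/91 = 1/65405 - 28419/91 = -1858744604/5951855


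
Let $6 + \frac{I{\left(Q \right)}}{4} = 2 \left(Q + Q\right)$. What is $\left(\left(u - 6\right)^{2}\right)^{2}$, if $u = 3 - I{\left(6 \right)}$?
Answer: $31640625$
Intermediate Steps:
$I{\left(Q \right)} = -24 + 16 Q$ ($I{\left(Q \right)} = -24 + 4 \cdot 2 \left(Q + Q\right) = -24 + 4 \cdot 2 \cdot 2 Q = -24 + 4 \cdot 4 Q = -24 + 16 Q$)
$u = -69$ ($u = 3 - \left(-24 + 16 \cdot 6\right) = 3 - \left(-24 + 96\right) = 3 - 72 = -69$)
$\left(\left(u - 6\right)^{2}\right)^{2} = \left(\left(-69 - 6\right)^{2}\right)^{2} = \left(\left(-75\right)^{2}\right)^{2} = 5625^{2} = 31640625$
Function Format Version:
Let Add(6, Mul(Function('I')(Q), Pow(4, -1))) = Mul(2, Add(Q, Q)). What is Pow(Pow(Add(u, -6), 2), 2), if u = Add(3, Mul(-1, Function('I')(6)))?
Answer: 31640625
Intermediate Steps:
Function('I')(Q) = Add(-24, Mul(16, Q)) (Function('I')(Q) = Add(-24, Mul(4, Mul(2, Add(Q, Q)))) = Add(-24, Mul(4, Mul(2, Mul(2, Q)))) = Add(-24, Mul(4, Mul(4, Q))) = Add(-24, Mul(16, Q)))
u = -69 (u = Add(3, Mul(-1, Add(-24, Mul(16, 6)))) = Add(3, Mul(-1, Add(-24, 96))) = Add(3, Mul(-1, 72)) = Add(3, -72) = -69)
Pow(Pow(Add(u, -6), 2), 2) = Pow(Pow(Add(-69, -6), 2), 2) = Pow(Pow(-75, 2), 2) = Pow(5625, 2) = 31640625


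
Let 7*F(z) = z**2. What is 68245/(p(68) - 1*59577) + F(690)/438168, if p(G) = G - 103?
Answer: -1077012815/1088336284 ≈ -0.98960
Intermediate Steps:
p(G) = -103 + G
F(z) = z**2/7
68245/(p(68) - 1*59577) + F(690)/438168 = 68245/((-103 + 68) - 1*59577) + ((1/7)*690**2)/438168 = 68245/(-35 - 59577) + ((1/7)*476100)*(1/438168) = 68245/(-59612) + (476100/7)*(1/438168) = 68245*(-1/59612) + 39675/255598 = -68245/59612 + 39675/255598 = -1077012815/1088336284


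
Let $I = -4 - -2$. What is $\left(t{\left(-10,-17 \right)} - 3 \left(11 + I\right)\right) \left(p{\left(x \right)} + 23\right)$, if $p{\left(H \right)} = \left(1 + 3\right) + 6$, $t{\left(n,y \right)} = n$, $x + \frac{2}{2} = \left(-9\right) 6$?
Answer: $-1221$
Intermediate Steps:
$x = -55$ ($x = -1 - 54 = -55$)
$I = -2$ ($I = -4 + 2 = -2$)
$p{\left(H \right)} = 10$ ($p{\left(H \right)} = 4 + 6 = 10$)
$\left(t{\left(-10,-17 \right)} - 3 \left(11 + I\right)\right) \left(p{\left(x \right)} + 23\right) = \left(-10 - 3 \left(11 - 2\right)\right) \left(10 + 23\right) = \left(-10 - 27\right) 33 = \left(-37\right) 33 = -1221$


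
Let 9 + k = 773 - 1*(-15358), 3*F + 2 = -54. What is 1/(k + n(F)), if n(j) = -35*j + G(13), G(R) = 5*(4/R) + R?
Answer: 39/654805 ≈ 5.9560e-5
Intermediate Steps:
G(R) = R + 20/R (G(R) = 20/R + R = R + 20/R)
F = -56/3 (F = -⅔ + (⅓)*(-54) = -⅔ - 18 = -56/3 ≈ -18.667)
n(j) = 189/13 - 35*j (n(j) = -35*j + (13 + 20/13) = -35*j + 189/13 = 189/13 - 35*j)
k = 16122 (k = -9 + (773 - 1*(-15358)) = -9 + (773 + 15358) = -9 + 16131 = 16122)
1/(k + n(F)) = 1/(16122 + (189/13 - 35*(-56/3))) = 1/(16122 + (189/13 + 1960/3)) = 1/(16122 + 26047/39) = 1/(654805/39) = 39/654805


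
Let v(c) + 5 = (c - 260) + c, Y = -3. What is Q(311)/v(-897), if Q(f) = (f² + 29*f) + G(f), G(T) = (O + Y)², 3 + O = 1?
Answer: -105765/2059 ≈ -51.367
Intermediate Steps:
O = -2 (O = -3 + 1 = -2)
G(T) = 25 (G(T) = (-2 - 3)² = (-5)² = 25)
Q(f) = 25 + f² + 29*f (Q(f) = (f² + 29*f) + 25 = 25 + f² + 29*f)
v(c) = -265 + 2*c (v(c) = -5 + ((c - 260) + c) = -5 + ((-260 + c) + c) = -5 + (-260 + 2*c) = -265 + 2*c)
Q(311)/v(-897) = (25 + 311² + 29*311)/(-265 + 2*(-897)) = (25 + 96721 + 9019)/(-265 - 1794) = 105765/(-2059) = 105765*(-1/2059) = -105765/2059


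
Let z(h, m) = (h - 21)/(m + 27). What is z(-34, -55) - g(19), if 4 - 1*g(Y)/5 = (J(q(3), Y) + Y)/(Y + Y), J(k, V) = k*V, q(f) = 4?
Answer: -155/28 ≈ -5.5357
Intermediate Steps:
J(k, V) = V*k
z(h, m) = (-21 + h)/(27 + m)
g(Y) = 15/2 (g(Y) = 20 - 5*(Y*4 + Y)/(Y + Y) = 20 - 5*(4*Y + Y)/(2*Y) = 20 - 5*5*Y*1/(2*Y) = 20 - 5*5/2 = 20 - 25/2 = 15/2)
z(-34, -55) - g(19) = (-21 - 34)/(27 - 55) - 1*15/2 = -55/(-28) - 15/2 = -1/28*(-55) - 15/2 = 55/28 - 15/2 = -155/28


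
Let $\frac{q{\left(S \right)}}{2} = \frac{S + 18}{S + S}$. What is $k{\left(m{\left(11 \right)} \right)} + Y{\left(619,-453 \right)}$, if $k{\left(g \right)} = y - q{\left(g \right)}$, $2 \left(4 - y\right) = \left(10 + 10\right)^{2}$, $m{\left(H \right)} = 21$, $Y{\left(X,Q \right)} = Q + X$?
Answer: $- \frac{223}{7} \approx -31.857$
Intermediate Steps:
$q{\left(S \right)} = \frac{18 + S}{S}$ ($q{\left(S \right)} = 2 \frac{S + 18}{S + S} = 2 \frac{18 + S}{2 S} = \frac{18 + S}{S}$)
$y = -196$ ($y = 4 - \frac{\left(10 + 10\right)^{2}}{2} = 4 - \frac{20^{2}}{2} = 4 - 200 = -196$)
$k{\left(g \right)} = -196 - \frac{18 + g}{g}$
$k{\left(m{\left(11 \right)} \right)} + Y{\left(619,-453 \right)} = \left(-197 - \frac{18}{21}\right) + \left(-453 + 619\right) = \left(-197 - \frac{6}{7}\right) + 166 = - \frac{1385}{7} + 166 = - \frac{223}{7}$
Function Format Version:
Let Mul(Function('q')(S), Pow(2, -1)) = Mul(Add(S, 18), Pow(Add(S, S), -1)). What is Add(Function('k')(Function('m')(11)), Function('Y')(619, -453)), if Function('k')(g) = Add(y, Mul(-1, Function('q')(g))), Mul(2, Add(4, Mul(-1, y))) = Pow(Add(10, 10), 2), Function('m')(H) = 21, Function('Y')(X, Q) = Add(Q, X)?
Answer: Rational(-223, 7) ≈ -31.857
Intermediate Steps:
Function('q')(S) = Mul(Pow(S, -1), Add(18, S)) (Function('q')(S) = Mul(2, Mul(Add(S, 18), Pow(Add(S, S), -1))) = Mul(2, Mul(Add(18, S), Pow(Mul(2, S), -1))) = Mul(2, Mul(Add(18, S), Mul(Rational(1, 2), Pow(S, -1)))) = Mul(2, Mul(Rational(1, 2), Pow(S, -1), Add(18, S))) = Mul(Pow(S, -1), Add(18, S)))
y = -196 (y = Add(4, Mul(Rational(-1, 2), Pow(Add(10, 10), 2))) = Add(4, Mul(Rational(-1, 2), Pow(20, 2))) = Add(4, Mul(Rational(-1, 2), 400)) = Add(4, -200) = -196)
Function('k')(g) = Add(-196, Mul(-1, Pow(g, -1), Add(18, g))) (Function('k')(g) = Add(-196, Mul(-1, Mul(Pow(g, -1), Add(18, g)))) = Add(-196, Mul(-1, Pow(g, -1), Add(18, g))))
Add(Function('k')(Function('m')(11)), Function('Y')(619, -453)) = Add(Add(-197, Mul(-18, Pow(21, -1))), Add(-453, 619)) = Add(Add(-197, Mul(-18, Rational(1, 21))), 166) = Add(Add(-197, Rational(-6, 7)), 166) = Add(Rational(-1385, 7), 166) = Rational(-223, 7)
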